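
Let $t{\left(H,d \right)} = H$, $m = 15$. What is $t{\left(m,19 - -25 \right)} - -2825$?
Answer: $2840$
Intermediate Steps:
$t{\left(m,19 - -25 \right)} - -2825 = 15 - -2825 = 15 + 2825 = 2840$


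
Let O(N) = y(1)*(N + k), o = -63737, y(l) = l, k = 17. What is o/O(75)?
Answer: -63737/92 ≈ -692.79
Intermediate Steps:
O(N) = 17 + N (O(N) = 1*(N + 17) = 1*(17 + N) = 17 + N)
o/O(75) = -63737/(17 + 75) = -63737/92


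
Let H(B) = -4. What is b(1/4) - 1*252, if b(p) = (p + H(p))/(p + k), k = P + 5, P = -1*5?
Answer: -267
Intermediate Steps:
P = -5
k = 0 (k = -5 + 5 = 0)
b(p) = (-4 + p)/p (b(p) = (p - 4)/(p + 0) = (-4 + p)/p)
b(1/4) - 1*252 = (-4 + 1/4)/(1/4) - 1*252 = (-4 + ¼)/(¼) - 252 = 4*(-15/4) - 252 = -15 - 252 = -267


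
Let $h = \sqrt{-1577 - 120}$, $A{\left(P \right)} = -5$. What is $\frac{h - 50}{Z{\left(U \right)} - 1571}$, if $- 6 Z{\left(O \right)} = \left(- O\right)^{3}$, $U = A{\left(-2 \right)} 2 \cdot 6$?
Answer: $\frac{50}{37571} - \frac{i \sqrt{1697}}{37571} \approx 0.0013308 - 0.0010964 i$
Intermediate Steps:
$h = i \sqrt{1697}$ ($h = \sqrt{-1577 - 120} = \sqrt{-1697} = i \sqrt{1697} \approx 41.195 i$)
$U = -60$ ($U = \left(-5\right) 2 \cdot 6 = \left(-10\right) 6 = -60$)
$Z{\left(O \right)} = \frac{O^{3}}{6}$ ($Z{\left(O \right)} = - \frac{\left(- O\right)^{3}}{6} = - \frac{\left(-1\right) O^{3}}{6} = \frac{O^{3}}{6}$)
$\frac{h - 50}{Z{\left(U \right)} - 1571} = \frac{i \sqrt{1697} - 50}{\frac{\left(-60\right)^{3}}{6} - 1571} = \frac{-50 + i \sqrt{1697}}{\frac{1}{6} \left(-216000\right) - 1571} = \frac{-50 + i \sqrt{1697}}{-36000 - 1571} = \frac{-50 + i \sqrt{1697}}{-37571} = \left(-50 + i \sqrt{1697}\right) \left(- \frac{1}{37571}\right) = \frac{50}{37571} - \frac{i \sqrt{1697}}{37571}$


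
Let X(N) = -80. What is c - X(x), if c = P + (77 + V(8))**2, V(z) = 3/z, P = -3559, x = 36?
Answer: 160505/64 ≈ 2507.9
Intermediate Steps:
c = 155385/64 (c = -3559 + (77 + 3/8)**2 = -3559 + (619/8)**2 = -3559 + 383161/64 = 155385/64 ≈ 2427.9)
c - X(x) = 155385/64 - 1*(-80) = 155385/64 + 80 = 160505/64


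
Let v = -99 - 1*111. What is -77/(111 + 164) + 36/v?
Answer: -79/175 ≈ -0.45143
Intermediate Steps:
v = -210 (v = -99 - 111 = -210)
-77/(111 + 164) + 36/v = -77/(111 + 164) + 36/(-210) = -77/275 + 36*(-1/210) = -77*1/275 - 6/35 = -7/25 - 6/35 = -79/175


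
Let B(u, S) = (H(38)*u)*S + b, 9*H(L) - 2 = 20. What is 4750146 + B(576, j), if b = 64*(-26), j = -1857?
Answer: 2133826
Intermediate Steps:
b = -1664
H(L) = 22/9 (H(L) = 2/9 + (1/9)*20 = 2/9 + 20/9 = 22/9)
B(u, S) = -1664 + 22*S*u/9 (B(u, S) = (22*u/9)*S - 1664 = 22*S*u/9 - 1664 = -1664 + 22*S*u/9)
4750146 + B(576, j) = 4750146 + (-1664 + (22/9)*(-1857)*576) = 4750146 + (-1664 - 2614656) = 4750146 - 2616320 = 2133826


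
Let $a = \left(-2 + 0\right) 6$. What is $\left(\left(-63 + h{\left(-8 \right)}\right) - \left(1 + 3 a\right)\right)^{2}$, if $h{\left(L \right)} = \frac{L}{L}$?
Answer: $729$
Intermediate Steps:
$a = -12$ ($a = \left(-2\right) 6 = -12$)
$h{\left(L \right)} = 1$
$\left(\left(-63 + h{\left(-8 \right)}\right) - \left(1 + 3 a\right)\right)^{2} = \left(\left(-63 + 1\right) - -35\right)^{2} = \left(-62 + \left(-1 + 36\right)\right)^{2} = \left(-62 + 35\right)^{2} = \left(-27\right)^{2} = 729$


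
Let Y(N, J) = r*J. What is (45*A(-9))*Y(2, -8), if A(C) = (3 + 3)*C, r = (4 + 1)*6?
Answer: 583200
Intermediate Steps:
r = 30 (r = 5*6 = 30)
Y(N, J) = 30*J
A(C) = 6*C
(45*A(-9))*Y(2, -8) = (45*(6*(-9)))*(30*(-8)) = (45*(-54))*(-240) = -2430*(-240) = 583200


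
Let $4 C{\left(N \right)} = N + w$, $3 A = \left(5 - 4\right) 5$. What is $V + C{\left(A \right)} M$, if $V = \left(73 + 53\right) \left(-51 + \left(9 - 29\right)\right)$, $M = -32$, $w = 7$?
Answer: $- \frac{27046}{3} \approx -9015.3$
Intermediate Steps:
$A = \frac{5}{3}$ ($A = \frac{\left(5 - 4\right) 5}{3} = \frac{1 \cdot 5}{3} = \frac{1}{3} \cdot 5 = \frac{5}{3} \approx 1.6667$)
$C{\left(N \right)} = \frac{7}{4} + \frac{N}{4}$ ($C{\left(N \right)} = \frac{N + 7}{4} = \frac{7 + N}{4} = \frac{7}{4} + \frac{N}{4}$)
$V = -8946$ ($V = 126 \left(-51 + \left(9 - 29\right)\right) = 126 \left(-51 - 20\right) = 126 \left(-71\right) = -8946$)
$V + C{\left(A \right)} M = -8946 + \left(\frac{7}{4} + \frac{1}{4} \cdot \frac{5}{3}\right) \left(-32\right) = -8946 + \left(\frac{7}{4} + \frac{5}{12}\right) \left(-32\right) = -8946 + \frac{13}{6} \left(-32\right) = -8946 - \frac{208}{3} = - \frac{27046}{3}$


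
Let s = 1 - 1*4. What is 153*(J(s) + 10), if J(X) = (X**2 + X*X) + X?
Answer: 3825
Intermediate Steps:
s = -3 (s = 1 - 4 = -3)
J(X) = X + 2*X**2 (J(X) = (X**2 + X**2) + X = 2*X**2 + X = X + 2*X**2)
153*(J(s) + 10) = 153*(-3*(1 + 2*(-3)) + 10) = 153*(-3*(1 - 6) + 10) = 153*(-3*(-5) + 10) = 153*(15 + 10) = 153*25 = 3825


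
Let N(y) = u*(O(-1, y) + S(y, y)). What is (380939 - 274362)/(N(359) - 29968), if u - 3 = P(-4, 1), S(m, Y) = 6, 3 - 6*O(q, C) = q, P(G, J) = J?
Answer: -319731/89824 ≈ -3.5595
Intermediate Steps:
O(q, C) = ½ - q/6
u = 4 (u = 3 + 1 = 4)
N(y) = 80/3 (N(y) = 4*((½ - ⅙*(-1)) + 6) = 4*((½ + ⅙) + 6) = 4*(⅔ + 6) = 4*(20/3) = 80/3)
(380939 - 274362)/(N(359) - 29968) = (380939 - 274362)/(80/3 - 29968) = 106577/(-89824/3) = 106577*(-3/89824) = -319731/89824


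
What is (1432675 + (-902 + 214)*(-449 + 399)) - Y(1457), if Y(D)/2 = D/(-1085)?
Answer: 51347719/35 ≈ 1.4671e+6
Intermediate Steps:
Y(D) = -2*D/1085 (Y(D) = 2*(D/(-1085)) = 2*(D*(-1/1085)) = 2*(-D/1085) = -2*D/1085)
(1432675 + (-902 + 214)*(-449 + 399)) - Y(1457) = (1432675 + (-902 + 214)*(-449 + 399)) - (-2)*1457/1085 = (1432675 - 688*(-50)) - 1*(-94/35) = (1432675 + 34400) + 94/35 = 1467075 + 94/35 = 51347719/35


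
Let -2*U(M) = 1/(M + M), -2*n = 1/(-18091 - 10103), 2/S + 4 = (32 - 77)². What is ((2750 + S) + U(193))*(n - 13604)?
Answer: -3291315940552811573/87977234256 ≈ -3.7411e+7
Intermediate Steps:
S = 2/2021 (S = 2/(-4 + (32 - 77)²) = 2/(-4 + (-45)²) = 2/(-4 + 2025) = 2/2021 ≈ 0.00098961)
n = 1/56388 (n = -1/(2*(-18091 - 10103)) = -½/(-28194) = -½*(-1/28194) = 1/56388 ≈ 1.7734e-5)
U(M) = -1/(4*M) (U(M) = -1/(2*(M + M)) = -1/(2*M)/2 = -1/(4*M))
((2750 + S) + U(193))*(n - 13604) = ((2750 + 2/2021) - ¼/193)*(1/56388 - 13604) = (5557752/2021 - ¼*1/193)*(-767102351/56388) = (5557752/2021 - 1/772)*(-767102351/56388) = (4290582523/1560212)*(-767102351/56388) = -3291315940552811573/87977234256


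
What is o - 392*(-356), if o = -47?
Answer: 139505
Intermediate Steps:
o - 392*(-356) = -47 - 392*(-356) = -47 + 139552 = 139505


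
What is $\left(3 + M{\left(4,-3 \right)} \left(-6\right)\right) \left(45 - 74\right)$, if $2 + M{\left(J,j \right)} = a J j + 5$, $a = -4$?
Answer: $8787$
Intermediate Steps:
$M{\left(J,j \right)} = 3 - 4 J j$ ($M{\left(J,j \right)} = -2 + \left(- 4 J j + 5\right) = -2 - \left(-5 + 4 J j\right) = 3 - 4 J j$)
$\left(3 + M{\left(4,-3 \right)} \left(-6\right)\right) \left(45 - 74\right) = \left(3 + \left(3 - 16 \left(-3\right)\right) \left(-6\right)\right) \left(45 - 74\right) = \left(3 + \left(3 + 48\right) \left(-6\right)\right) \left(-29\right) = \left(3 + 51 \left(-6\right)\right) \left(-29\right) = \left(3 - 306\right) \left(-29\right) = \left(-303\right) \left(-29\right) = 8787$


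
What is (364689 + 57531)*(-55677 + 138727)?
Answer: 35065371000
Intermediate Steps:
(364689 + 57531)*(-55677 + 138727) = 422220*83050 = 35065371000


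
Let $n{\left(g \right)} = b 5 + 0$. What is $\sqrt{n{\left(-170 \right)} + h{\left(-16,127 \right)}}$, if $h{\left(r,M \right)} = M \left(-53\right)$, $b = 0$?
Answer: $i \sqrt{6731} \approx 82.043 i$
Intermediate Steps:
$h{\left(r,M \right)} = - 53 M$
$n{\left(g \right)} = 0$ ($n{\left(g \right)} = 0 \cdot 5 + 0 = 0 + 0 = 0$)
$\sqrt{n{\left(-170 \right)} + h{\left(-16,127 \right)}} = \sqrt{0 - 6731} = \sqrt{-6731} = i \sqrt{6731}$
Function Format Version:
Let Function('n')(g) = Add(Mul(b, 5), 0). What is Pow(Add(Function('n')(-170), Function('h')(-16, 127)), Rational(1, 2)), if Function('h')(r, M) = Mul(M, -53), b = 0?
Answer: Mul(I, Pow(6731, Rational(1, 2))) ≈ Mul(82.043, I)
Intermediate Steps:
Function('h')(r, M) = Mul(-53, M)
Function('n')(g) = 0 (Function('n')(g) = Add(Mul(0, 5), 0) = Add(0, 0) = 0)
Pow(Add(Function('n')(-170), Function('h')(-16, 127)), Rational(1, 2)) = Pow(Add(0, Mul(-53, 127)), Rational(1, 2)) = Pow(Add(0, -6731), Rational(1, 2)) = Pow(-6731, Rational(1, 2)) = Mul(I, Pow(6731, Rational(1, 2)))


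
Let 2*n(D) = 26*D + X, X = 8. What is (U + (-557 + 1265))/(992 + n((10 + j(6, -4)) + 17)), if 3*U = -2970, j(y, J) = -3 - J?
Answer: -141/680 ≈ -0.20735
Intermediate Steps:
U = -990 (U = (⅓)*(-2970) = -990)
n(D) = 4 + 13*D (n(D) = (26*D + 8)/2 = (8 + 26*D)/2 = 4 + 13*D)
(U + (-557 + 1265))/(992 + n((10 + j(6, -4)) + 17)) = (-990 + (-557 + 1265))/(992 + (4 + 13*((10 + (-3 - 1*(-4))) + 17))) = (-990 + 708)/(992 + (4 + 13*((10 + (-3 + 4)) + 17))) = -282/(992 + (4 + 13*((10 + 1) + 17))) = -282/(992 + (4 + 13*(11 + 17))) = -282/(992 + (4 + 13*28)) = -282/(992 + (4 + 364)) = -282/(992 + 368) = -282/1360 = -282*1/1360 = -141/680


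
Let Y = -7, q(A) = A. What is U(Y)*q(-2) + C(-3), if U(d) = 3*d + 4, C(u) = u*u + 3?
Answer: 46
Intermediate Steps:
C(u) = 3 + u² (C(u) = u² + 3 = 3 + u²)
U(d) = 4 + 3*d
U(Y)*q(-2) + C(-3) = (4 + 3*(-7))*(-2) + (3 + (-3)²) = (4 - 21)*(-2) + (3 + 9) = -17*(-2) + 12 = 34 + 12 = 46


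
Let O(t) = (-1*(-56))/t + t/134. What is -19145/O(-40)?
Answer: 6413575/569 ≈ 11272.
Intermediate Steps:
O(t) = 56/t + t/134 (O(t) = 56/t + t*(1/134) = 56/t + t/134)
-19145/O(-40) = -19145/(56/(-40) + (1/134)*(-40)) = -19145/(56*(-1/40) - 20/67) = -19145/(-7/5 - 20/67) = -19145/(-569/335) = -19145*(-335/569) = 6413575/569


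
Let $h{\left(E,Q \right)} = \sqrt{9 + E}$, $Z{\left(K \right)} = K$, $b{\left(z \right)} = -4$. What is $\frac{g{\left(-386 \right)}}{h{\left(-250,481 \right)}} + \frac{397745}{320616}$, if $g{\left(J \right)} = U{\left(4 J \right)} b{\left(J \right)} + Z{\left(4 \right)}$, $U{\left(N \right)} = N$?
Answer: $\frac{397745}{320616} - \frac{6180 i \sqrt{241}}{241} \approx 1.2406 - 398.09 i$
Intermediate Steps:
$g{\left(J \right)} = 4 - 16 J$ ($g{\left(J \right)} = 4 J \left(-4\right) + 4 = - 16 J + 4 = 4 - 16 J$)
$\frac{g{\left(-386 \right)}}{h{\left(-250,481 \right)}} + \frac{397745}{320616} = \frac{4 - -6176}{\sqrt{9 - 250}} + \frac{397745}{320616} = \frac{4 + 6176}{\sqrt{-241}} + 397745 \cdot \frac{1}{320616} = \frac{6180}{i \sqrt{241}} + \frac{397745}{320616} = 6180 \left(- \frac{i \sqrt{241}}{241}\right) + \frac{397745}{320616} = - \frac{6180 i \sqrt{241}}{241} + \frac{397745}{320616} = \frac{397745}{320616} - \frac{6180 i \sqrt{241}}{241}$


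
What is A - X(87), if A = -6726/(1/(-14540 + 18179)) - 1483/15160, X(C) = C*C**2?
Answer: -381037763203/15160 ≈ -2.5134e+7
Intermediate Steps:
X(C) = C**3
A = -371054857723/15160 (A = -6726/(1/3639) - 1483*1/15160 = -6726/1/3639 - 1483/15160 = -6726*3639 - 1483/15160 = -24475914 - 1483/15160 = -371054857723/15160 ≈ -2.4476e+7)
A - X(87) = -371054857723/15160 - 1*87**3 = -371054857723/15160 - 1*658503 = -371054857723/15160 - 658503 = -381037763203/15160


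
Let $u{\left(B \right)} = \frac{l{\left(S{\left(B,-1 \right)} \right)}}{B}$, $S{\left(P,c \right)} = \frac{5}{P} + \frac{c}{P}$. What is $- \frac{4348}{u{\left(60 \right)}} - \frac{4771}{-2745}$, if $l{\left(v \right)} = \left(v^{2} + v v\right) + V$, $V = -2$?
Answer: $\frac{10070509213}{76860} \approx 1.3102 \cdot 10^{5}$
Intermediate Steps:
$l{\left(v \right)} = -2 + 2 v^{2}$ ($l{\left(v \right)} = \left(v^{2} + v v\right) - 2 = \left(v^{2} + v^{2}\right) - 2 = 2 v^{2} - 2 = -2 + 2 v^{2}$)
$u{\left(B \right)} = \frac{-2 + \frac{32}{B^{2}}}{B}$ ($u{\left(B \right)} = \frac{-2 + 2 \left(\frac{5 - 1}{B}\right)^{2}}{B} = \frac{-2 + 2 \left(\frac{1}{B} 4\right)^{2}}{B} = \frac{-2 + 2 \left(\frac{4}{B}\right)^{2}}{B} = \frac{-2 + 2 \frac{16}{B^{2}}}{B} = \frac{-2 + \frac{32}{B^{2}}}{B}$)
$- \frac{4348}{u{\left(60 \right)}} - \frac{4771}{-2745} = - \frac{4348}{- \frac{2}{60} + \frac{32}{216000}} - \frac{4771}{-2745} = - \frac{4348}{\left(-2\right) \frac{1}{60} + 32 \cdot \frac{1}{216000}} - - \frac{4771}{2745} = - \frac{4348}{- \frac{1}{30} + \frac{1}{6750}} + \frac{4771}{2745} = - \frac{4348}{- \frac{112}{3375}} + \frac{4771}{2745} = \left(-4348\right) \left(- \frac{3375}{112}\right) + \frac{4771}{2745} = \frac{3668625}{28} + \frac{4771}{2745} = \frac{10070509213}{76860}$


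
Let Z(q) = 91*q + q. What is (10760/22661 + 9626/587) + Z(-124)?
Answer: -151524844950/13302007 ≈ -11391.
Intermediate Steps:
Z(q) = 92*q
(10760/22661 + 9626/587) + Z(-124) = (10760/22661 + 9626/587) + 92*(-124) = (10760*(1/22661) + 9626*(1/587)) - 11408 = (10760/22661 + 9626/587) - 11408 = 224450906/13302007 - 11408 = -151524844950/13302007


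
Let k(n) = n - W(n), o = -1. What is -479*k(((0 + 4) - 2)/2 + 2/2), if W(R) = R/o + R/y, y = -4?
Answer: -4311/2 ≈ -2155.5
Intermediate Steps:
W(R) = -5*R/4 (W(R) = R/(-1) + R/(-4) = R*(-1) + R*(-1/4) = -R - R/4 = -5*R/4)
k(n) = 9*n/4 (k(n) = n - (-5)*n/4 = n + 5*n/4 = 9*n/4)
-479*k(((0 + 4) - 2)/2 + 2/2) = -4311*(((0 + 4) - 2)/2 + 2/2)/4 = -4311*((4 - 2)*(1/2) + 2*(1/2))/4 = -4311*(2*(1/2) + 1)/4 = -4311*(1 + 1)/4 = -4311*2/4 = -479*9/2 = -4311/2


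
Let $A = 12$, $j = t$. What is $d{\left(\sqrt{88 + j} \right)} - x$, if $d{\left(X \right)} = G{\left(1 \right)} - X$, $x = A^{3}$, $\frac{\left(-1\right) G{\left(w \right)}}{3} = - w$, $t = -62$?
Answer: $-1725 - \sqrt{26} \approx -1730.1$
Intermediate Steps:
$G{\left(w \right)} = 3 w$ ($G{\left(w \right)} = - 3 \left(- w\right) = 3 w$)
$j = -62$
$x = 1728$ ($x = 12^{3} = 1728$)
$d{\left(X \right)} = 3 - X$ ($d{\left(X \right)} = 3 \cdot 1 - X = 3 - X$)
$d{\left(\sqrt{88 + j} \right)} - x = \left(3 - \sqrt{88 - 62}\right) - 1728 = \left(3 - \sqrt{26}\right) - 1728 = -1725 - \sqrt{26}$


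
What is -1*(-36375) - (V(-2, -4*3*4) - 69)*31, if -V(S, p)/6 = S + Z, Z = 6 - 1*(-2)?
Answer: 39630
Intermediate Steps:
Z = 8 (Z = 6 + 2 = 8)
V(S, p) = -48 - 6*S (V(S, p) = -6*(S + 8) = -6*(8 + S) = -48 - 6*S)
-1*(-36375) - (V(-2, -4*3*4) - 69)*31 = -1*(-36375) - ((-48 - 6*(-2)) - 69)*31 = 36375 - ((-48 + 12) - 69)*31 = 36375 - (-36 - 69)*31 = 36375 - (-105)*31 = 36375 - 1*(-3255) = 36375 + 3255 = 39630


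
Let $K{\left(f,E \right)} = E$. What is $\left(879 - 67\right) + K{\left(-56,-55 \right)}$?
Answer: $757$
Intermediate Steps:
$\left(879 - 67\right) + K{\left(-56,-55 \right)} = \left(879 - 67\right) - 55 = 812 - 55 = 757$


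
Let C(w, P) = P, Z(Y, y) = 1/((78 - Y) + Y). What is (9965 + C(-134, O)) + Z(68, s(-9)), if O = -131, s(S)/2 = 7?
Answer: 767053/78 ≈ 9834.0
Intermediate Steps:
s(S) = 14 (s(S) = 2*7 = 14)
Z(Y, y) = 1/78
(9965 + C(-134, O)) + Z(68, s(-9)) = (9965 - 131) + 1/78 = 9834 + 1/78 = 767053/78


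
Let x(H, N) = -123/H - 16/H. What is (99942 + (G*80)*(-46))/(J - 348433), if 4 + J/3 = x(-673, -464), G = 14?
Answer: -16294003/117251534 ≈ -0.13897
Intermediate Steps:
x(H, N) = -139/H
J = -7659/673 (J = -12 + 3*(-139/(-673)) = -12 + 3*(-139*(-1/673)) = -12 + 3*(139/673) = -12 + 417/673 = -7659/673 ≈ -11.380)
(99942 + (G*80)*(-46))/(J - 348433) = (99942 + (14*80)*(-46))/(-7659/673 - 348433) = (99942 + 1120*(-46))/(-234503068/673) = (99942 - 51520)*(-673/234503068) = 48422*(-673/234503068) = -16294003/117251534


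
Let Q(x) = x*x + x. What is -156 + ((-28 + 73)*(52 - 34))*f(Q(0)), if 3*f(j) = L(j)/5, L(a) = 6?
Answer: 168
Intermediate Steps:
Q(x) = x + x² (Q(x) = x² + x = x + x²)
f(j) = ⅖ (f(j) = (6/5)/3 = (6*(⅕))/3 = (⅓)*(6/5) = ⅖)
-156 + ((-28 + 73)*(52 - 34))*f(Q(0)) = -156 + ((-28 + 73)*(52 - 34))*(⅖) = -156 + (45*18)*(⅖) = -156 + 810*(⅖) = -156 + 324 = 168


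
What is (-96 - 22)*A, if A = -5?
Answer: 590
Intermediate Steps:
(-96 - 22)*A = (-96 - 22)*(-5) = -118*(-5) = 590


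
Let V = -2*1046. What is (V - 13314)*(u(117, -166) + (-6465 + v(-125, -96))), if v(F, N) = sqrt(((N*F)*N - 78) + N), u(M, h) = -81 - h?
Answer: 98290280 - 15406*I*sqrt(1152174) ≈ 9.829e+7 - 1.6537e+7*I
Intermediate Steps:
V = -2092
v(F, N) = sqrt(-78 + N + F*N**2) (v(F, N) = sqrt(((F*N)*N - 78) + N) = sqrt((F*N**2 - 78) + N) = sqrt((-78 + F*N**2) + N) = sqrt(-78 + N + F*N**2))
(V - 13314)*(u(117, -166) + (-6465 + v(-125, -96))) = (-2092 - 13314)*((-81 - 1*(-166)) + (-6465 + sqrt(-78 - 96 - 125*(-96)**2))) = -15406*((-81 + 166) + (-6465 + sqrt(-78 - 96 - 125*9216))) = -15406*(85 + (-6465 + sqrt(-78 - 96 - 1152000))) = -15406*(85 + (-6465 + sqrt(-1152174))) = -15406*(85 + (-6465 + I*sqrt(1152174))) = -15406*(-6380 + I*sqrt(1152174)) = 98290280 - 15406*I*sqrt(1152174)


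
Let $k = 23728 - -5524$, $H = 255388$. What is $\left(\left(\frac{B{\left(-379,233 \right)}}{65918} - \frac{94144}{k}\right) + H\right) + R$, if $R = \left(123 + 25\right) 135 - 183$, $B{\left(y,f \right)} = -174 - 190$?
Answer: $\frac{66326834266905}{241029167} \approx 2.7518 \cdot 10^{5}$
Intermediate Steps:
$B{\left(y,f \right)} = -364$
$k = 29252$ ($k = 23728 + 5524 = 29252$)
$R = 19797$ ($R = 148 \cdot 135 - 183 = 19980 - 183 = 19797$)
$\left(\left(\frac{B{\left(-379,233 \right)}}{65918} - \frac{94144}{k}\right) + H\right) + R = \left(\left(- \frac{364}{65918} - \frac{94144}{29252}\right) + 255388\right) + 19797 = \left(\left(\left(-364\right) \frac{1}{65918} - \frac{23536}{7313}\right) + 255388\right) + 19797 = \left(\left(- \frac{182}{32959} - \frac{23536}{7313}\right) + 255388\right) + 19797 = \left(- \frac{777053990}{241029167} + 255388\right) + 19797 = \frac{61555179847806}{241029167} + 19797 = \frac{66326834266905}{241029167}$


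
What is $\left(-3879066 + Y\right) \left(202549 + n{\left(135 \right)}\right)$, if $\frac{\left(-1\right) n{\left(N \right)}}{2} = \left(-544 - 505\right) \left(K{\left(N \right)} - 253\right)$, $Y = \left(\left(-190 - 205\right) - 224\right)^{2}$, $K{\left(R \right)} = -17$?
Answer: $1272198284455$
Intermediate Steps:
$Y = 383161$ ($Y = \left(\left(-190 - 205\right) - 224\right)^{2} = \left(-395 - 224\right)^{2} = \left(-619\right)^{2} = 383161$)
$n{\left(N \right)} = -566460$ ($n{\left(N \right)} = - 2 \left(-544 - 505\right) \left(-17 - 253\right) = - 2 \left(\left(-1049\right) \left(-270\right)\right) = \left(-2\right) 283230 = -566460$)
$\left(-3879066 + Y\right) \left(202549 + n{\left(135 \right)}\right) = \left(-3879066 + 383161\right) \left(202549 - 566460\right) = \left(-3495905\right) \left(-363911\right) = 1272198284455$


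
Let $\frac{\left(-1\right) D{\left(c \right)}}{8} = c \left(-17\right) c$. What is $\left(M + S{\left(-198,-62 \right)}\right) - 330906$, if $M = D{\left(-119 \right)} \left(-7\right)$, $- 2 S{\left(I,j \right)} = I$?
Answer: $-13812079$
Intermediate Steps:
$S{\left(I,j \right)} = - \frac{I}{2}$
$D{\left(c \right)} = 136 c^{2}$ ($D{\left(c \right)} = - 8 c \left(-17\right) c = - 8 - 17 c c = - 8 \left(- 17 c^{2}\right) = 136 c^{2}$)
$M = -13481272$ ($M = 136 \left(-119\right)^{2} \left(-7\right) = 136 \cdot 14161 \left(-7\right) = 1925896 \left(-7\right) = -13481272$)
$\left(M + S{\left(-198,-62 \right)}\right) - 330906 = \left(-13481272 - -99\right) - 330906 = \left(-13481272 + 99\right) - 330906 = -13481173 - 330906 = -13812079$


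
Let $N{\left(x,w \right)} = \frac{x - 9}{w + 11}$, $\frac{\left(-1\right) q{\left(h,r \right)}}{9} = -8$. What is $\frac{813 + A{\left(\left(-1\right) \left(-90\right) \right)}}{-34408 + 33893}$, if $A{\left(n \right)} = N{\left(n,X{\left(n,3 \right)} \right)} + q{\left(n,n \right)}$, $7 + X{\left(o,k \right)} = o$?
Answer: $- \frac{83271}{48410} \approx -1.7201$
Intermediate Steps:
$X{\left(o,k \right)} = -7 + o$
$q{\left(h,r \right)} = 72$ ($q{\left(h,r \right)} = \left(-9\right) \left(-8\right) = 72$)
$N{\left(x,w \right)} = \frac{-9 + x}{11 + w}$
$A{\left(n \right)} = 72 + \frac{-9 + n}{4 + n}$ ($A{\left(n \right)} = \frac{-9 + n}{11 + \left(-7 + n\right)} + 72 = \frac{-9 + n}{4 + n} + 72 = 72 + \frac{-9 + n}{4 + n}$)
$\frac{813 + A{\left(\left(-1\right) \left(-90\right) \right)}}{-34408 + 33893} = \frac{813 + \frac{279 + 73 \left(\left(-1\right) \left(-90\right)\right)}{4 - -90}}{-34408 + 33893} = \frac{813 + \frac{279 + 73 \cdot 90}{4 + 90}}{-515} = \left(813 + \frac{279 + 6570}{94}\right) \left(- \frac{1}{515}\right) = \left(813 + \frac{1}{94} \cdot 6849\right) \left(- \frac{1}{515}\right) = \left(813 + \frac{6849}{94}\right) \left(- \frac{1}{515}\right) = \frac{83271}{94} \left(- \frac{1}{515}\right) = - \frac{83271}{48410}$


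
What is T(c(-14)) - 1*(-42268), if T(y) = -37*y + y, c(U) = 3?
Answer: 42160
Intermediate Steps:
T(y) = -36*y
T(c(-14)) - 1*(-42268) = -36*3 - 1*(-42268) = -108 + 42268 = 42160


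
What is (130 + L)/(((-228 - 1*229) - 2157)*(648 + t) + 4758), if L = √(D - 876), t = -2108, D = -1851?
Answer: 65/1910599 + 3*I*√303/3821198 ≈ 3.4021e-5 + 1.3666e-5*I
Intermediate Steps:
L = 3*I*√303 (L = √(-1851 - 876) = √(-2727) = 3*I*√303 ≈ 52.221*I)
(130 + L)/(((-228 - 1*229) - 2157)*(648 + t) + 4758) = (130 + 3*I*√303)/(((-228 - 1*229) - 2157)*(648 - 2108) + 4758) = (130 + 3*I*√303)/(((-228 - 229) - 2157)*(-1460) + 4758) = (130 + 3*I*√303)/((-457 - 2157)*(-1460) + 4758) = (130 + 3*I*√303)/(-2614*(-1460) + 4758) = (130 + 3*I*√303)/(3816440 + 4758) = (130 + 3*I*√303)/3821198 = (130 + 3*I*√303)*(1/3821198) = 65/1910599 + 3*I*√303/3821198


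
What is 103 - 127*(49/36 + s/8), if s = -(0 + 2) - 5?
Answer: 2971/72 ≈ 41.264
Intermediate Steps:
s = -7 (s = -1*2 - 5 = -2 - 5 = -7)
103 - 127*(49/36 + s/8) = 103 - 127*(49/36 - 7/8) = 103 - 127*35/72 = 103 - 4445/72 = 2971/72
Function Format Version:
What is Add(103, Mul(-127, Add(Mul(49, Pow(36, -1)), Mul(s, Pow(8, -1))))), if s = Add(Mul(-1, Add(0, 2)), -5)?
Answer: Rational(2971, 72) ≈ 41.264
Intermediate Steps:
s = -7 (s = Add(Mul(-1, 2), -5) = Add(-2, -5) = -7)
Add(103, Mul(-127, Add(Mul(49, Pow(36, -1)), Mul(s, Pow(8, -1))))) = Add(103, Mul(-127, Add(Mul(49, Pow(36, -1)), Mul(-7, Pow(8, -1))))) = Add(103, Mul(-127, Add(Mul(49, Rational(1, 36)), Mul(-7, Rational(1, 8))))) = Add(103, Mul(-127, Add(Rational(49, 36), Rational(-7, 8)))) = Add(103, Mul(-127, Rational(35, 72))) = Add(103, Rational(-4445, 72)) = Rational(2971, 72)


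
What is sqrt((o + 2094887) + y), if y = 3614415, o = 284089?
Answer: sqrt(5993391) ≈ 2448.1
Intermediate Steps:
sqrt((o + 2094887) + y) = sqrt((284089 + 2094887) + 3614415) = sqrt(2378976 + 3614415) = sqrt(5993391)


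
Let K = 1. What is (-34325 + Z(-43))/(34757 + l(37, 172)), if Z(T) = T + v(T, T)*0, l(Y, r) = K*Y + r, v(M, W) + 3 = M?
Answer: -17184/17483 ≈ -0.98290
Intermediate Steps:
v(M, W) = -3 + M
l(Y, r) = Y + r (l(Y, r) = 1*Y + r = Y + r)
Z(T) = T (Z(T) = T + (-3 + T)*0 = T + 0 = T)
(-34325 + Z(-43))/(34757 + l(37, 172)) = (-34325 - 43)/(34757 + (37 + 172)) = -34368/(34757 + 209) = -34368/34966 = -34368*1/34966 = -17184/17483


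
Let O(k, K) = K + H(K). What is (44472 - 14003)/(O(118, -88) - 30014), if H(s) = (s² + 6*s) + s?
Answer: -30469/22974 ≈ -1.3262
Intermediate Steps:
H(s) = s² + 7*s
O(k, K) = K + K*(7 + K)
(44472 - 14003)/(O(118, -88) - 30014) = (44472 - 14003)/(-88*(8 - 88) - 30014) = 30469/(-88*(-80) - 30014) = 30469/(7040 - 30014) = 30469/(-22974) = 30469*(-1/22974) = -30469/22974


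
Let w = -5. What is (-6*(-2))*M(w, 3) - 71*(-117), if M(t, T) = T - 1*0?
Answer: 8343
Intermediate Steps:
M(t, T) = T (M(t, T) = T + 0 = T)
(-6*(-2))*M(w, 3) - 71*(-117) = -6*(-2)*3 - 71*(-117) = 12*3 + 8307 = 36 + 8307 = 8343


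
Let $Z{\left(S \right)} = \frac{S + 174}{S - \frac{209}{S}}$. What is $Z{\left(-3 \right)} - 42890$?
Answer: $- \frac{8577487}{200} \approx -42887.0$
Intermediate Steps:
$Z{\left(S \right)} = \frac{174 + S}{S - \frac{209}{S}}$
$Z{\left(-3 \right)} - 42890 = - \frac{3 \left(174 - 3\right)}{-209 + \left(-3\right)^{2}} - 42890 = \left(-3\right) \frac{1}{-209 + 9} \cdot 171 - 42890 = \left(-3\right) \frac{1}{-200} \cdot 171 - 42890 = \left(-3\right) \left(- \frac{1}{200}\right) 171 - 42890 = \frac{513}{200} - 42890 = - \frac{8577487}{200}$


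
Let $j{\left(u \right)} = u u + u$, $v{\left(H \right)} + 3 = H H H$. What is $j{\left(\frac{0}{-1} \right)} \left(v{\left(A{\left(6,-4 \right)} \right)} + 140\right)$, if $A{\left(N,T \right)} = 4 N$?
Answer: $0$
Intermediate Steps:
$v{\left(H \right)} = -3 + H^{3}$ ($v{\left(H \right)} = -3 + H H H = -3 + H^{2} H = -3 + H^{3}$)
$j{\left(u \right)} = u + u^{2}$ ($j{\left(u \right)} = u^{2} + u = u + u^{2}$)
$j{\left(\frac{0}{-1} \right)} \left(v{\left(A{\left(6,-4 \right)} \right)} + 140\right) = \frac{0}{-1} \left(1 + \frac{0}{-1}\right) \left(\left(-3 + \left(4 \cdot 6\right)^{3}\right) + 140\right) = 0 \left(-1\right) \left(1 + 0 \left(-1\right)\right) \left(\left(-3 + 24^{3}\right) + 140\right) = 0 \left(1 + 0\right) \left(\left(-3 + 13824\right) + 140\right) = 0 \cdot 1 \left(13821 + 140\right) = 0 \cdot 13961 = 0$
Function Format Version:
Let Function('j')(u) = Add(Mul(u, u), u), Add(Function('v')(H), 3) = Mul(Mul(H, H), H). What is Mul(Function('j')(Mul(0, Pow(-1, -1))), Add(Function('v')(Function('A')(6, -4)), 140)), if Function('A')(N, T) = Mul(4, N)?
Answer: 0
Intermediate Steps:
Function('v')(H) = Add(-3, Pow(H, 3)) (Function('v')(H) = Add(-3, Mul(Mul(H, H), H)) = Add(-3, Mul(Pow(H, 2), H)) = Add(-3, Pow(H, 3)))
Function('j')(u) = Add(u, Pow(u, 2)) (Function('j')(u) = Add(Pow(u, 2), u) = Add(u, Pow(u, 2)))
Mul(Function('j')(Mul(0, Pow(-1, -1))), Add(Function('v')(Function('A')(6, -4)), 140)) = Mul(Mul(Mul(0, Pow(-1, -1)), Add(1, Mul(0, Pow(-1, -1)))), Add(Add(-3, Pow(Mul(4, 6), 3)), 140)) = Mul(Mul(Mul(0, -1), Add(1, Mul(0, -1))), Add(Add(-3, Pow(24, 3)), 140)) = Mul(Mul(0, Add(1, 0)), Add(Add(-3, 13824), 140)) = Mul(Mul(0, 1), Add(13821, 140)) = Mul(0, 13961) = 0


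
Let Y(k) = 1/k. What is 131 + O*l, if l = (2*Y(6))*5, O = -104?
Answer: -127/3 ≈ -42.333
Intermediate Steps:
l = 5/3 (l = (2/6)*5 = (2*(⅙))*5 = (⅓)*5 = 5/3 ≈ 1.6667)
131 + O*l = 131 - 104*5/3 = 131 - 520/3 = -127/3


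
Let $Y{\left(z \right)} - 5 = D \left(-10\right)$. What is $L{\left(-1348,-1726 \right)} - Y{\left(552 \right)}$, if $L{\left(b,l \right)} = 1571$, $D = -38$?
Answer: $1186$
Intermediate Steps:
$Y{\left(z \right)} = 385$ ($Y{\left(z \right)} = 5 - -380 = 5 + 380 = 385$)
$L{\left(-1348,-1726 \right)} - Y{\left(552 \right)} = 1571 - 385 = 1186$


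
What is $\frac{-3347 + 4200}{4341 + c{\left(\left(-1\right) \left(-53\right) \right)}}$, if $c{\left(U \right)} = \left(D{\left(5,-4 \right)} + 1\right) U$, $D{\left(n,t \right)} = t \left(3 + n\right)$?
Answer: $\frac{853}{2698} \approx 0.31616$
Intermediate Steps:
$c{\left(U \right)} = - 31 U$ ($c{\left(U \right)} = \left(- 4 \left(3 + 5\right) + 1\right) U = \left(\left(-4\right) 8 + 1\right) U = \left(-32 + 1\right) U = - 31 U$)
$\frac{-3347 + 4200}{4341 + c{\left(\left(-1\right) \left(-53\right) \right)}} = \frac{-3347 + 4200}{4341 - 31 \left(\left(-1\right) \left(-53\right)\right)} = \frac{853}{4341 - 1643} = \frac{853}{2698}$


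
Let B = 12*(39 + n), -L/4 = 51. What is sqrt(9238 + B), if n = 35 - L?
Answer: sqrt(12574) ≈ 112.13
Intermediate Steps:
L = -204 (L = -4*51 = -204)
n = 239 (n = 35 - 1*(-204) = 35 + 204 = 239)
B = 3336 (B = 12*(39 + 239) = 12*278 = 3336)
sqrt(9238 + B) = sqrt(9238 + 3336) = sqrt(12574)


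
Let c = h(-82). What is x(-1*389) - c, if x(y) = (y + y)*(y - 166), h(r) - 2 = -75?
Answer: 431863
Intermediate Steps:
h(r) = -73 (h(r) = 2 - 75 = -73)
c = -73
x(y) = 2*y*(-166 + y) (x(y) = (2*y)*(-166 + y) = 2*y*(-166 + y))
x(-1*389) - c = 2*(-1*389)*(-166 - 1*389) - 1*(-73) = 2*(-389)*(-166 - 389) + 73 = 2*(-389)*(-555) + 73 = 431790 + 73 = 431863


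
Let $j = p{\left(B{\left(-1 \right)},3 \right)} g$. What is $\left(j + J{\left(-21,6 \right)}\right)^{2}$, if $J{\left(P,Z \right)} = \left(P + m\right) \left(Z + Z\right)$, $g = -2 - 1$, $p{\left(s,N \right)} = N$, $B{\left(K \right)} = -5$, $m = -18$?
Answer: $227529$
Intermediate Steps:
$g = -3$ ($g = -2 - 1 = -3$)
$J{\left(P,Z \right)} = 2 Z \left(-18 + P\right)$ ($J{\left(P,Z \right)} = \left(P - 18\right) \left(Z + Z\right) = \left(-18 + P\right) 2 Z = 2 Z \left(-18 + P\right)$)
$j = -9$ ($j = 3 \left(-3\right) = -9$)
$\left(j + J{\left(-21,6 \right)}\right)^{2} = \left(-9 + 2 \cdot 6 \left(-18 - 21\right)\right)^{2} = \left(-9 + 2 \cdot 6 \left(-39\right)\right)^{2} = \left(-9 - 468\right)^{2} = \left(-477\right)^{2} = 227529$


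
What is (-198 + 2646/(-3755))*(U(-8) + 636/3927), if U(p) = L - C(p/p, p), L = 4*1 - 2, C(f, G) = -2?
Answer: -4064948928/4915295 ≈ -827.00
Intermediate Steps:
L = 2 (L = 4 - 2 = 2)
U(p) = 4 (U(p) = 2 - 1*(-2) = 2 + 2 = 4)
(-198 + 2646/(-3755))*(U(-8) + 636/3927) = (-198 + 2646/(-3755))*(4 + 636/3927) = (-198 + 2646*(-1/3755))*(4 + 636*(1/3927)) = (-198 - 2646/3755)*(4 + 212/1309) = -746136/3755*5448/1309 = -4064948928/4915295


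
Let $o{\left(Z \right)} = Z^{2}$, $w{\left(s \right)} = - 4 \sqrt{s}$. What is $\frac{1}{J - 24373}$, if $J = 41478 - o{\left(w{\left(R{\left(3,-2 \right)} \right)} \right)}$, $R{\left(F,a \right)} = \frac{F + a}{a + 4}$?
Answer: $\frac{1}{17097} \approx 5.849 \cdot 10^{-5}$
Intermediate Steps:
$R{\left(F,a \right)} = \frac{F + a}{4 + a}$
$J = 41470$ ($J = 41478 - \left(- 4 \sqrt{\frac{3 - 2}{4 - 2}}\right)^{2} = 41478 - \left(- 4 \sqrt{\frac{1}{2} \cdot 1}\right)^{2} = 41478 - \left(- \frac{4}{\sqrt{2}}\right)^{2} = 41478 - \left(- 4 \frac{\sqrt{2}}{2}\right)^{2} = 41478 - \left(- 2 \sqrt{2}\right)^{2} = 41478 - 8 = 41470$)
$\frac{1}{J - 24373} = \frac{1}{41470 - 24373} = \frac{1}{17097}$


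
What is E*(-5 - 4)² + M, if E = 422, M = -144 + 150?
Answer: 34188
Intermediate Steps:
M = 6
E*(-5 - 4)² + M = 422*(-5 - 4)² + 6 = 422*(-9)² + 6 = 422*81 + 6 = 34182 + 6 = 34188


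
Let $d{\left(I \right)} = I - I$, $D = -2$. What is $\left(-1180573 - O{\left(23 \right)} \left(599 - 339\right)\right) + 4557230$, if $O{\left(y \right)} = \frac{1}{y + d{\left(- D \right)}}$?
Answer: $\frac{77662851}{23} \approx 3.3766 \cdot 10^{6}$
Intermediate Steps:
$d{\left(I \right)} = 0$
$O{\left(y \right)} = \frac{1}{y}$ ($O{\left(y \right)} = \frac{1}{y + 0} = \frac{1}{y}$)
$\left(-1180573 - O{\left(23 \right)} \left(599 - 339\right)\right) + 4557230 = \left(-1180573 - \frac{599 - 339}{23}\right) + 4557230 = \left(-1180573 - \frac{1}{23} \cdot 260\right) + 4557230 = \left(-1180573 - \frac{260}{23}\right) + 4557230 = - \frac{27153439}{23} + 4557230 = \frac{77662851}{23}$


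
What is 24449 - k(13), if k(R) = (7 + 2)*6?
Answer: 24395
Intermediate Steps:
k(R) = 54 (k(R) = 9*6 = 54)
24449 - k(13) = 24449 - 1*54 = 24449 - 54 = 24395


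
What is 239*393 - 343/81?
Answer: 7607744/81 ≈ 93923.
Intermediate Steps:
239*393 - 343/81 = 93927 - 343*1/81 = 93927 - 343/81 = 7607744/81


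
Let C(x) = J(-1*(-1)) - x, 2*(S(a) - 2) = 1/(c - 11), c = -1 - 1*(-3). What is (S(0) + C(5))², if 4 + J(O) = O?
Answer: 11881/324 ≈ 36.670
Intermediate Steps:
c = 2 (c = -1 + 3 = 2)
S(a) = 35/18 (S(a) = 2 + 1/(2*(2 - 11)) = 2 + (½)/(-9) = 2 + (½)*(-⅑) = 2 - 1/18 = 35/18)
J(O) = -4 + O
C(x) = -3 - x (C(x) = (-4 - 1*(-1)) - x = (-4 + 1) - x = -3 - x)
(S(0) + C(5))² = (35/18 + (-3 - 1*5))² = (35/18 + (-3 - 5))² = (35/18 - 8)² = (-109/18)² = 11881/324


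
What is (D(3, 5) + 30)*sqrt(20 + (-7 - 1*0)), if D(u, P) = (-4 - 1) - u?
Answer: 22*sqrt(13) ≈ 79.322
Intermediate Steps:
D(u, P) = -5 - u
(D(3, 5) + 30)*sqrt(20 + (-7 - 1*0)) = ((-5 - 1*3) + 30)*sqrt(20 + (-7 - 1*0)) = ((-5 - 3) + 30)*sqrt(20 + (-7 + 0)) = (-8 + 30)*sqrt(20 - 7) = 22*sqrt(13)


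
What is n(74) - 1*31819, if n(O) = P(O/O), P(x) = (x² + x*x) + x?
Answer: -31816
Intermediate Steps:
P(x) = x + 2*x² (P(x) = (x² + x²) + x = 2*x² + x = x + 2*x²)
n(O) = 3 (n(O) = (O/O)*(1 + 2*(O/O)) = 1*(1 + 2*1) = 1*(1 + 2) = 1*3 = 3)
n(74) - 1*31819 = 3 - 1*31819 = 3 - 31819 = -31816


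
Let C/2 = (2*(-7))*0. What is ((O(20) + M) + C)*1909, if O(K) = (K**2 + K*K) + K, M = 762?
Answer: 3020038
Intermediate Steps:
O(K) = K + 2*K**2 (O(K) = (K**2 + K**2) + K = 2*K**2 + K = K + 2*K**2)
C = 0 (C = 2*((2*(-7))*0) = 2*(-14*0) = 2*0 = 0)
((O(20) + M) + C)*1909 = ((20*(1 + 2*20) + 762) + 0)*1909 = ((20*(1 + 40) + 762) + 0)*1909 = ((20*41 + 762) + 0)*1909 = ((820 + 762) + 0)*1909 = (1582 + 0)*1909 = 1582*1909 = 3020038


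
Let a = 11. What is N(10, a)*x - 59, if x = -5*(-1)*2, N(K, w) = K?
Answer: 41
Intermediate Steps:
x = 10 (x = 5*2 = 10)
N(10, a)*x - 59 = 10*10 - 59 = 100 - 59 = 41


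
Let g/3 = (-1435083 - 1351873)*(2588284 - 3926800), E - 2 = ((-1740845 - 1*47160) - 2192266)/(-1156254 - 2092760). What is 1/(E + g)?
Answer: 3249014/36360221194232876731 ≈ 8.9356e-14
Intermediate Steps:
E = 10478299/3249014 (E = 2 + ((-1740845 - 1*47160) - 2192266)/(-1156254 - 2092760) = 2 + ((-1740845 - 47160) - 2192266)/(-3249014) = 2 + (-1788005 - 2192266)*(-1/3249014) = 2 - 3980271*(-1/3249014) = 2 + 3980271/3249014 = 10478299/3249014 ≈ 3.2251)
g = 11191155591888 (g = 3*((-1435083 - 1351873)*(2588284 - 3926800)) = 3*(-2786956*(-1338516)) = 3*3730385197296 = 11191155591888)
1/(E + g) = 1/(10478299/3249014 + 11191155591888) = 1/(36360221194232876731/3249014) = 3249014/36360221194232876731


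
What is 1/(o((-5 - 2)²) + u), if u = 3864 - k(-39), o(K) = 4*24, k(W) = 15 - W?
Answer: 1/3906 ≈ 0.00025602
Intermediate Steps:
o(K) = 96
u = 3810 (u = 3864 - (15 - 1*(-39)) = 3864 - (15 + 39) = 3864 - 1*54 = 3864 - 54 = 3810)
1/(o((-5 - 2)²) + u) = 1/(96 + 3810) = 1/3906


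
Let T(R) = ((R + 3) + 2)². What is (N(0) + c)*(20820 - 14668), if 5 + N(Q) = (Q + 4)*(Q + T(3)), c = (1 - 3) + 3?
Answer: 1550304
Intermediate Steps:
T(R) = (5 + R)² (T(R) = ((3 + R) + 2)² = (5 + R)²)
c = 1 (c = -2 + 3 = 1)
N(Q) = -5 + (4 + Q)*(64 + Q) (N(Q) = -5 + (Q + 4)*(Q + (5 + 3)²) = -5 + (4 + Q)*(Q + 8²) = -5 + (4 + Q)*(Q + 64) = -5 + (4 + Q)*(64 + Q))
(N(0) + c)*(20820 - 14668) = ((251 + 0² + 68*0) + 1)*(20820 - 14668) = ((251 + 0 + 0) + 1)*6152 = (251 + 1)*6152 = 252*6152 = 1550304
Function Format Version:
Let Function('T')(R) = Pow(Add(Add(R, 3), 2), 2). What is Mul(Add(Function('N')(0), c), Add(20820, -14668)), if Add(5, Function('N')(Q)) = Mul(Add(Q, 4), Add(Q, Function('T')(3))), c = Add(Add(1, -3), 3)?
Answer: 1550304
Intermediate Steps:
Function('T')(R) = Pow(Add(5, R), 2) (Function('T')(R) = Pow(Add(Add(3, R), 2), 2) = Pow(Add(5, R), 2))
c = 1 (c = Add(-2, 3) = 1)
Function('N')(Q) = Add(-5, Mul(Add(4, Q), Add(64, Q))) (Function('N')(Q) = Add(-5, Mul(Add(Q, 4), Add(Q, Pow(Add(5, 3), 2)))) = Add(-5, Mul(Add(4, Q), Add(Q, Pow(8, 2)))) = Add(-5, Mul(Add(4, Q), Add(Q, 64))) = Add(-5, Mul(Add(4, Q), Add(64, Q))))
Mul(Add(Function('N')(0), c), Add(20820, -14668)) = Mul(Add(Add(251, Pow(0, 2), Mul(68, 0)), 1), Add(20820, -14668)) = Mul(Add(Add(251, 0, 0), 1), 6152) = Mul(Add(251, 1), 6152) = Mul(252, 6152) = 1550304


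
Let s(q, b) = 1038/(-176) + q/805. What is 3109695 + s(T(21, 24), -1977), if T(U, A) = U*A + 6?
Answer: 44058084177/14168 ≈ 3.1097e+6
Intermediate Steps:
T(U, A) = 6 + A*U (T(U, A) = A*U + 6 = 6 + A*U)
s(q, b) = -519/88 + q/805 (s(q, b) = 1038*(-1/176) + q*(1/805) = -519/88 + q/805)
3109695 + s(T(21, 24), -1977) = 3109695 + (-519/88 + (6 + 24*21)/805) = 3109695 + (-519/88 + (6 + 504)/805) = 3109695 + (-519/88 + (1/805)*510) = 3109695 + (-519/88 + 102/161) = 3109695 - 74583/14168 = 44058084177/14168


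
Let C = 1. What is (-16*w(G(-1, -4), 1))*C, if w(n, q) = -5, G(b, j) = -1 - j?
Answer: 80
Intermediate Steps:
(-16*w(G(-1, -4), 1))*C = -16*(-5)*1 = 80*1 = 80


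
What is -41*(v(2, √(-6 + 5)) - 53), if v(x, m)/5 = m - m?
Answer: 2173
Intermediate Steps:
v(x, m) = 0 (v(x, m) = 5*(m - m) = 5*0 = 0)
-41*(v(2, √(-6 + 5)) - 53) = -41*(0 - 53) = -41*(-53) = 2173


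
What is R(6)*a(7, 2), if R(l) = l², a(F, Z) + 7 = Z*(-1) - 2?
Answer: -396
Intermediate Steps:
a(F, Z) = -9 - Z (a(F, Z) = -7 + (Z*(-1) - 2) = -7 + (-Z - 2) = -7 + (-2 - Z) = -9 - Z)
R(6)*a(7, 2) = 6²*(-9 - 1*2) = 36*(-9 - 2) = 36*(-11) = -396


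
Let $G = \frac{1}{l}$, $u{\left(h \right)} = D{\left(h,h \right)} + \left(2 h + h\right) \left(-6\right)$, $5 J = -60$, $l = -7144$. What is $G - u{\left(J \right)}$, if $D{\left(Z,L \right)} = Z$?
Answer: $- \frac{1457377}{7144} \approx -204.0$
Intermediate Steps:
$J = -12$ ($J = \frac{1}{5} \left(-60\right) = -12$)
$u{\left(h \right)} = - 17 h$ ($u{\left(h \right)} = h + \left(2 h + h\right) \left(-6\right) = h + 3 h \left(-6\right) = h - 18 h = - 17 h$)
$G = - \frac{1}{7144}$ ($G = \frac{1}{-7144} = - \frac{1}{7144} \approx -0.00013998$)
$G - u{\left(J \right)} = - \frac{1}{7144} - \left(-17\right) \left(-12\right) = - \frac{1}{7144} - 204 = - \frac{1457377}{7144}$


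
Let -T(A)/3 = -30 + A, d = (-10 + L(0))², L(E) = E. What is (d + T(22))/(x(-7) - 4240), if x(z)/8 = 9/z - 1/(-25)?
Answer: -5425/185936 ≈ -0.029177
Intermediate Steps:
d = 100 (d = (-10 + 0)² = (-10)² = 100)
x(z) = 8/25 + 72/z (x(z) = 8*(9/z - 1/(-25)) = 8*(9/z - 1*(-1/25)) = 8*(9/z + 1/25) = 8*(1/25 + 9/z) = 8/25 + 72/z)
T(A) = 90 - 3*A (T(A) = -3*(-30 + A) = 90 - 3*A)
(d + T(22))/(x(-7) - 4240) = (100 + (90 - 3*22))/((8/25 + 72/(-7)) - 4240) = (100 + (90 - 66))/((8/25 + 72*(-⅐)) - 4240) = (100 + 24)/((8/25 - 72/7) - 4240) = 124/(-1744/175 - 4240) = 124/(-743744/175) = 124*(-175/743744) = -5425/185936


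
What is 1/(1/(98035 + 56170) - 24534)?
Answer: -154205/3783265469 ≈ -4.0760e-5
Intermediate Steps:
1/(1/(98035 + 56170) - 24534) = 1/(1/154205 - 24534) = 1/(-3783265469/154205) = -154205/3783265469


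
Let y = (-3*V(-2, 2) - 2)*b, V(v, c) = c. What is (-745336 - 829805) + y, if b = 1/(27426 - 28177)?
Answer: -1182930883/751 ≈ -1.5751e+6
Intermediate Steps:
b = -1/751 (b = 1/(-751) = -1/751 ≈ -0.0013316)
y = 8/751 (y = (-3*2 - 2)*(-1/751) = (-6 - 2)*(-1/751) = -8*(-1/751) = 8/751 ≈ 0.010652)
(-745336 - 829805) + y = (-745336 - 829805) + 8/751 = -1575141 + 8/751 = -1182930883/751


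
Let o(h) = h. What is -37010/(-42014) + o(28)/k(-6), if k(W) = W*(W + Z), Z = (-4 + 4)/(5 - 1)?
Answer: 313594/189063 ≈ 1.6587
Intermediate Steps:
Z = 0 (Z = 0/4 = (¼)*0 = 0)
k(W) = W² (k(W) = W*(W + 0) = W*W = W²)
-37010/(-42014) + o(28)/k(-6) = -37010/(-42014) + 28/((-6)²) = -37010*(-1/42014) + 28/36 = 18505/21007 + 28*(1/36) = 18505/21007 + 7/9 = 313594/189063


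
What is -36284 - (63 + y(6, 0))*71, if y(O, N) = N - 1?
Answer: -40686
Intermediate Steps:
y(O, N) = -1 + N
-36284 - (63 + y(6, 0))*71 = -36284 - (63 + (-1 + 0))*71 = -36284 - (63 - 1)*71 = -36284 - 62*71 = -36284 - 1*4402 = -36284 - 4402 = -40686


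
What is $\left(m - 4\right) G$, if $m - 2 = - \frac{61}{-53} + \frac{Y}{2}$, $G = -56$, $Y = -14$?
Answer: $\frac{23296}{53} \approx 439.55$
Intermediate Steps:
$m = - \frac{204}{53}$ ($m = 2 - \left(7 - \frac{61}{53}\right) = 2 - \frac{310}{53} = - \frac{204}{53} \approx -3.8491$)
$\left(m - 4\right) G = \left(- \frac{204}{53} - 4\right) \left(-56\right) = \left(- \frac{416}{53}\right) \left(-56\right) = \frac{23296}{53}$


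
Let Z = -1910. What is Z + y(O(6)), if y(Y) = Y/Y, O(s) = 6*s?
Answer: -1909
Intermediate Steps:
y(Y) = 1
Z + y(O(6)) = -1910 + 1 = -1909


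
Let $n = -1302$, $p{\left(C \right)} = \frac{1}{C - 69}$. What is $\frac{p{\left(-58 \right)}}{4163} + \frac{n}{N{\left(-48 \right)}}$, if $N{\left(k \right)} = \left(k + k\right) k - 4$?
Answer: $- \frac{344186653}{1217069702} \approx -0.2828$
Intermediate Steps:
$p{\left(C \right)} = \frac{1}{-69 + C}$
$N{\left(k \right)} = -4 + 2 k^{2}$ ($N{\left(k \right)} = 2 k k - 4 = 2 k^{2} - 4 = -4 + 2 k^{2}$)
$\frac{p{\left(-58 \right)}}{4163} + \frac{n}{N{\left(-48 \right)}} = \frac{1}{\left(-69 - 58\right) 4163} - \frac{1302}{-4 + 2 \left(-48\right)^{2}} = \frac{1}{-127} \cdot \frac{1}{4163} - \frac{1302}{-4 + 2 \cdot 2304} = \left(- \frac{1}{127}\right) \frac{1}{4163} - \frac{1302}{-4 + 4608} = - \frac{1}{528701} - \frac{1302}{4604} = - \frac{1}{528701} - \frac{651}{2302} = - \frac{344186653}{1217069702}$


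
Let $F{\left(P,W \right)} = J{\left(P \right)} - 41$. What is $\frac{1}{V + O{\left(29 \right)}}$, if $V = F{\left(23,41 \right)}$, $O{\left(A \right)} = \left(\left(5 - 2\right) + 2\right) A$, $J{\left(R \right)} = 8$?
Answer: $\frac{1}{112} \approx 0.0089286$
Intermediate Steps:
$F{\left(P,W \right)} = -33$ ($F{\left(P,W \right)} = 8 - 41 = -33$)
$O{\left(A \right)} = 5 A$ ($O{\left(A \right)} = \left(3 + 2\right) A = 5 A$)
$V = -33$
$\frac{1}{V + O{\left(29 \right)}} = \frac{1}{-33 + 5 \cdot 29} = \frac{1}{-33 + 145} = \frac{1}{112}$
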